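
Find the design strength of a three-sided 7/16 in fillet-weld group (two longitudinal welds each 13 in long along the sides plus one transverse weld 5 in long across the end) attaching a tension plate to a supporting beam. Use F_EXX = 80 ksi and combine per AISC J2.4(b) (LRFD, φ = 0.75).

t_e = 0.707 × 0.4375 = 0.3093 in.
R_nwl = 0.6 × 80 × 0.3093 × 26 = 386 kip (longitudinal, 2 welds).
R_nwt = 0.6 × 80 × 0.3093 × 5 = 74.23 kip (transverse, base value).
(i) R_nwl + R_nwt = 460.3 kip; (ii) 0.85 R_nwl + 1.5 R_nwt = 439.5 kip.
R_n = max = 460.3 kip [governs: (i)]; φR_n = 345.2 kip.

φR_n ≈ 345 kip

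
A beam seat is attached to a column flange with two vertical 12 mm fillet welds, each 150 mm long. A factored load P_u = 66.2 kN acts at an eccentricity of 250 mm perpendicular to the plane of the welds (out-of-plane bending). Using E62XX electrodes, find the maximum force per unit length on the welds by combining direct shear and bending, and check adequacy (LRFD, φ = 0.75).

f_max ≈ 2220 N/mm; adequate

E62XX → F_EXX = 620 MPa.
L_w = 2 × 150 = 300 mm; section modulus (unit throat) S = 2 × L²/6 = 7500 mm².
Direct shear f_v = P/L_w = 66.2×10³/300 = 220.7 N/mm.
Moment M = P × e = 66.2×10³ × 250 = 16550000 N·mm; bending f_b = M/S = 2207 N/mm.
f_max = √(f_v² + f_b²) = √(220.7² + 2207²) = 2218 N/mm.
φr_n = 0.75 × 0.6 × 620 × (0.707 × 12) = 2367 N/mm → adequate.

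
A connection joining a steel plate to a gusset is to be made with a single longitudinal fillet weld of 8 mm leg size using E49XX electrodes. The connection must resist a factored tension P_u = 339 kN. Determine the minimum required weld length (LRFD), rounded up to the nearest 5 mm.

E49XX → F_EXX = 490 MPa.
Throat t_e = 0.707 × 8 = 5.656 mm.
φr_n = 0.75 × 0.6 × 490 × 5.656 × 10⁻³ = 1.247 kN/mm.
L_req = P_u / φr_n = 339 / 1.247 = 271.8 mm total.
Round up → use L = 275 mm.

L = 275 mm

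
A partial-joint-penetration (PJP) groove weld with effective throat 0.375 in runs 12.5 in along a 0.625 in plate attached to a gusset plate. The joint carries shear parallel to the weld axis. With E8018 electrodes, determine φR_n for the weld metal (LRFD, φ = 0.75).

φR_n ≈ 169 kip

E80XX → F_EXX = 80 ksi.
Effective throat (given) t_e = 0.375 in.
A_we = 0.375 × 12.5 = 4.688 in².
F_nw = 0.6 F_EXX = 48 ksi.
φR_n = 0.75 × 48 × 4.688 = 168.8 kip.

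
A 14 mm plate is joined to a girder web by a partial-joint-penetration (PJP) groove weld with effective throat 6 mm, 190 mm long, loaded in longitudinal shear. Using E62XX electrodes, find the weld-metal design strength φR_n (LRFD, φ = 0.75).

E62XX → F_EXX = 620 MPa.
Effective throat (given) t_e = 6 mm.
A_we = 6 × 190 = 1140 mm².
F_nw = 0.6 F_EXX = 372 MPa.
φR_n = 0.75 × 372 × 1140 × 10⁻³ = 318.1 kN.

φR_n ≈ 318 kN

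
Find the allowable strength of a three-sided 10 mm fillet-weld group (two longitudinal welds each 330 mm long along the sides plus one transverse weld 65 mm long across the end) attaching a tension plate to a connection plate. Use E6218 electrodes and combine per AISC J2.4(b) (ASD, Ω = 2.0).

R_n/Ω ≈ 953 kN

E62XX → F_EXX = 620 MPa.
t_e = 0.707 × 10 = 7.07 mm.
R_nwl = 0.6 × 620 × 7.07 × 660 × 10⁻³ = 1736 kN (longitudinal, 2 welds).
R_nwt = 0.6 × 620 × 7.07 × 65 × 10⁻³ = 171 kN (transverse, base value).
(i) R_nwl + R_nwt = 1907 kN; (ii) 0.85 R_nwl + 1.5 R_nwt = 1732 kN.
R_n = max = 1907 kN [governs: (i)]; R_n/Ω = 953.4 kN.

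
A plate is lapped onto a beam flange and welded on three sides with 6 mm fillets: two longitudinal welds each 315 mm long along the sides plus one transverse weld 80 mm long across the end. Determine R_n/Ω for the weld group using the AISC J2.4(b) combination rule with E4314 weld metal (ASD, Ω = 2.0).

E43XX → F_EXX = 430 MPa.
t_e = 0.707 × 6 = 4.242 mm.
R_nwl = 0.6 × 430 × 4.242 × 630 × 10⁻³ = 689.5 kN (longitudinal, 2 welds).
R_nwt = 0.6 × 430 × 4.242 × 80 × 10⁻³ = 87.55 kN (transverse, base value).
(i) R_nwl + R_nwt = 777 kN; (ii) 0.85 R_nwl + 1.5 R_nwt = 717.4 kN.
R_n = max = 777 kN [governs: (i)]; R_n/Ω = 388.5 kN.

R_n/Ω ≈ 389 kN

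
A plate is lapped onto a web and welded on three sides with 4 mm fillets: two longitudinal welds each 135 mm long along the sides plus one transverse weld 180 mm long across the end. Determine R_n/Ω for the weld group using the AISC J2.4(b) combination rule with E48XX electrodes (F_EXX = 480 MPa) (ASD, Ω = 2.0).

R_n/Ω ≈ 203 kN

t_e = 0.707 × 4 = 2.828 mm.
R_nwl = 0.6 × 480 × 2.828 × 270 × 10⁻³ = 219.9 kN (longitudinal, 2 welds).
R_nwt = 0.6 × 480 × 2.828 × 180 × 10⁻³ = 146.6 kN (transverse, base value).
(i) R_nwl + R_nwt = 366.5 kN; (ii) 0.85 R_nwl + 1.5 R_nwt = 406.8 kN.
R_n = max = 406.8 kN [governs: (ii)]; R_n/Ω = 203.4 kN.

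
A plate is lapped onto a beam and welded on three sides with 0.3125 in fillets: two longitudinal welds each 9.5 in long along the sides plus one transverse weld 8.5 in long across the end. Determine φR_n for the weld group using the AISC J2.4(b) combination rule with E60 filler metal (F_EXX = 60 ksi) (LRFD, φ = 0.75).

t_e = 0.707 × 0.3125 = 0.2209 in.
R_nwl = 0.6 × 60 × 0.2209 × 19 = 151.1 kip (longitudinal, 2 welds).
R_nwt = 0.6 × 60 × 0.2209 × 8.5 = 67.61 kip (transverse, base value).
(i) R_nwl + R_nwt = 218.7 kip; (ii) 0.85 R_nwl + 1.5 R_nwt = 229.9 kip.
R_n = max = 229.9 kip [governs: (ii)]; φR_n = 172.4 kip.

φR_n ≈ 172 kip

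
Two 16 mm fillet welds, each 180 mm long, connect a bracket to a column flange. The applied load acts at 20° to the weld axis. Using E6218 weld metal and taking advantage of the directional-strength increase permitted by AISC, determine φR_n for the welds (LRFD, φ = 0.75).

E62XX → F_EXX = 620 MPa.
t_e = 0.707 × 16 = 11.31 mm; A_we = 11.31 × 360 = 4072 mm².
Directional factor: 1.0 + 0.5 sin^1.5(20°) = 1.1.
F_nw = 0.6 × 620 × 1.1 = 409.2 MPa.
φR_n = 0.75 × 409.2 × 4072 × 10⁻³ = 1250 kN.

φR_n ≈ 1250 kN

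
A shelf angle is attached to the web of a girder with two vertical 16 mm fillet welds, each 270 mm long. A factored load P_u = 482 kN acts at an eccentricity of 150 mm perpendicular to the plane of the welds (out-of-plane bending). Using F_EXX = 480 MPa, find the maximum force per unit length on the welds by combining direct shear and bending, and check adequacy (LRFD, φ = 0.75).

L_w = 2 × 270 = 540 mm; section modulus (unit throat) S = 2 × L²/6 = 24300 mm².
Direct shear f_v = P/L_w = 482×10³/540 = 892.6 N/mm.
Moment M = P × e = 482×10³ × 150 = 72300000 N·mm; bending f_b = M/S = 2975 N/mm.
f_max = √(f_v² + f_b²) = √(892.6² + 2975²) = 3106 N/mm.
φr_n = 0.75 × 0.6 × 480 × (0.707 × 16) = 2443 N/mm → NOT adequate.

f_max ≈ 3110 N/mm; NOT adequate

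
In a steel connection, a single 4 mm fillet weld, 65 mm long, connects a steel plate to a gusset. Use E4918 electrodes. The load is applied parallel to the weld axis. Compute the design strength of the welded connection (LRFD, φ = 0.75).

φR_n ≈ 40.5 kN

E49XX → F_EXX = 490 MPa.
Effective throat t_e = 0.707 × 4 = 2.828 mm.
Total length L = 65 mm; A_we = 2.828 × 65 = 183.8 mm².
F_nw = 0.6 F_EXX = 0.6 × 490 = 294 MPa.
φR_n = 0.75 × 294 × 183.8 × 10⁻³ = 40.53 kN.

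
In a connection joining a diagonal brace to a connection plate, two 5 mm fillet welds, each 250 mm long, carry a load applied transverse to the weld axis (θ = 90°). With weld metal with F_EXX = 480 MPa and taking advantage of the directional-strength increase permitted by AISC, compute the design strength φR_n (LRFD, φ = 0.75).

φR_n ≈ 573 kN

t_e = 0.707 × 5 = 3.535 mm; A_we = 3.535 × 500 = 1767 mm².
Directional factor: 1.0 + 0.5 sin^1.5(90°) = 1.5.
F_nw = 0.6 × 480 × 1.5 = 432 MPa.
φR_n = 0.75 × 432 × 1767 × 10⁻³ = 572.7 kN.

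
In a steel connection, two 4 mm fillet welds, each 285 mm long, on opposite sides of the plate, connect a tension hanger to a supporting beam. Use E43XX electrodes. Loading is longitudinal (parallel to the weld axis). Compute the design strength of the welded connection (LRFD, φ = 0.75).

φR_n ≈ 312 kN

E43XX → F_EXX = 430 MPa.
Effective throat t_e = 0.707 × 4 = 2.828 mm.
Total length L = 570 mm; A_we = 2.828 × 570 = 1612 mm².
F_nw = 0.6 F_EXX = 0.6 × 430 = 258 MPa.
φR_n = 0.75 × 258 × 1612 × 10⁻³ = 311.9 kN.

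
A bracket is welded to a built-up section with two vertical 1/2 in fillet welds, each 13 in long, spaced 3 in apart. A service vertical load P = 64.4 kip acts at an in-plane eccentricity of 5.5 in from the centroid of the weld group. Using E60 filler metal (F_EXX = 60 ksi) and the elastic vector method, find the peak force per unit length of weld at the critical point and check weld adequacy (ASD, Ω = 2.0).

f_max ≈ 6.58 kip/in; NOT adequate

Total weld length L_w = 26 in. Treat welds as unit-width lines.
Polar moment about centroid: J = 2[d³/12 + d(b/2)²] = 2[13³/12 + 13×1.5²] = 424.7 in³.
Direct shear f_v = P/L_w = 64.4 / 26 = 2.477 kip/in (vertical).
Torsion M = P·e = 64.4 × 5.5 = 354.2 kip·in.
Critical point at (x, y) = (1.5, 6.5) from centroid. f_tx = M·y/J = 5.421 kip/in; f_ty = M·x/J = 1.251 kip/in.
Resultant f_max = √[f_tx² + (f_v + f_ty)²] = √[5.421² + (2.477 + 1.251)²] = 6.58 kip/in.
Capacity per unit length: r_n/Ω = (1/2.0) × 0.6 × 60 × (0.707 × 0.5) = 6.363 kip/in.
6.58 > 6.363 → NOT adequate.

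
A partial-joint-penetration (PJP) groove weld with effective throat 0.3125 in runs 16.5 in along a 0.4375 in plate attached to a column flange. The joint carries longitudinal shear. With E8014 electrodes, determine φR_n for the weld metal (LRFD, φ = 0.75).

E80XX → F_EXX = 80 ksi.
Effective throat (given) t_e = 0.3125 in.
A_we = 0.3125 × 16.5 = 5.156 in².
F_nw = 0.6 F_EXX = 48 ksi.
φR_n = 0.75 × 48 × 5.156 = 185.6 kip.

φR_n ≈ 186 kip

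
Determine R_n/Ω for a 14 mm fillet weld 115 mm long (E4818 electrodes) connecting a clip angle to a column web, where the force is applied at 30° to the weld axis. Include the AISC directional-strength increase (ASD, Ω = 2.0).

E48XX → F_EXX = 480 MPa.
t_e = 0.707 × 14 = 9.898 mm; A_we = 9.898 × 115 = 1138 mm².
Directional factor: 1.0 + 0.5 sin^1.5(30°) = 1.177.
F_nw = 0.6 × 480 × 1.177 = 338.9 MPa.
R_n/Ω = (338.9 × 1138) / 2.0 × 10⁻³ = 192.9 kN.

R_n/Ω ≈ 193 kN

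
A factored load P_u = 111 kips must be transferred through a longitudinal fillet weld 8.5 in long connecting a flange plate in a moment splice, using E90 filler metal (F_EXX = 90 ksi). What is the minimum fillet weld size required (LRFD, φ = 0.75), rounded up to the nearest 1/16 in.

w = 1/2 in

Total weld length L = 8.5 in.
Required throat t_e = P_u / (φ × 0.6 F_EXX × L) = 111 / (0.75 × 0.6 × 90 × 8.5) = 0.3224 in.
Required leg w = t_e / 0.707 = 0.4561 in → use 1/2 in.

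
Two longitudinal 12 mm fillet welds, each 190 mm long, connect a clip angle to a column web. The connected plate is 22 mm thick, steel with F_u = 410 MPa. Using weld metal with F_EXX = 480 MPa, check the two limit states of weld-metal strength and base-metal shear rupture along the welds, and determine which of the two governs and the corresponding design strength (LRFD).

φR_n ≈ 696 kN (weld metal governs)

t_e = 0.707 × 12 = 8.484 mm; L = 380 mm.
Weld metal: φR_n = 0.75 × 0.6 × 480 × 8.484 × 380 × 10⁻³ = 696.4 kN.
Base metal (shear rupture): φR_n = 0.75 × 0.6 × 410 × 22 × 380 × 10⁻³ = 1542 kN.
Governing: weld metal.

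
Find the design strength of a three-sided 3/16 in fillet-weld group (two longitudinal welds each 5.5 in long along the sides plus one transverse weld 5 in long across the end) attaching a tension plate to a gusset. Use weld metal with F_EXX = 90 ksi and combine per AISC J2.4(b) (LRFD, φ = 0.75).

t_e = 0.707 × 0.1875 = 0.1326 in.
R_nwl = 0.6 × 90 × 0.1326 × 11 = 78.74 kip (longitudinal, 2 welds).
R_nwt = 0.6 × 90 × 0.1326 × 5 = 35.79 kip (transverse, base value).
(i) R_nwl + R_nwt = 114.5 kip; (ii) 0.85 R_nwl + 1.5 R_nwt = 120.6 kip.
R_n = max = 120.6 kip [governs: (ii)]; φR_n = 90.46 kip.

φR_n ≈ 90.5 kip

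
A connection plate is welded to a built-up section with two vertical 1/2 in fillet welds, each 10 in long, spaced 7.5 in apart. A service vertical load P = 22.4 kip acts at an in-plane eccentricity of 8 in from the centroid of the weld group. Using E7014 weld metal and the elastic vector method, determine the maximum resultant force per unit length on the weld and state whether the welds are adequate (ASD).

f_max ≈ 3.3 kip/in; adequate

E70XX → F_EXX = 70 ksi.
Total weld length L_w = 20 in. Treat welds as unit-width lines.
Polar moment about centroid: J = 2[d³/12 + d(b/2)²] = 2[10³/12 + 10×3.75²] = 447.9 in³.
Direct shear f_v = P/L_w = 22.4 / 20 = 1.12 kip/in (vertical).
Torsion M = P·e = 22.4 × 8 = 179.2 kip·in.
Critical point at (x, y) = (3.75, 5) from centroid. f_tx = M·y/J = 2 kip/in; f_ty = M·x/J = 1.5 kip/in.
Resultant f_max = √[f_tx² + (f_v + f_ty)²] = √[2² + (1.12 + 1.5)²] = 3.297 kip/in.
Capacity per unit length: r_n/Ω = (1/2.0) × 0.6 × 70 × (0.707 × 0.5) = 7.423 kip/in.
3.297 ≤ 7.423 → adequate.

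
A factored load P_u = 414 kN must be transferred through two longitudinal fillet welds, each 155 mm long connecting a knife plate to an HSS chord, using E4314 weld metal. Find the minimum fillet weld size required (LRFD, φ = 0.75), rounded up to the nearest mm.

E43XX → F_EXX = 430 MPa.
Total weld length L = 310 mm.
Required throat t_e = P_u / (φ × 0.6 F_EXX × L) = 414 / (0.75 × 0.6 × 430 × 310 × 10⁻³) = 6.902 mm.
Required leg w = t_e / 0.707 = 9.762 mm → use 10 mm.

w = 10 mm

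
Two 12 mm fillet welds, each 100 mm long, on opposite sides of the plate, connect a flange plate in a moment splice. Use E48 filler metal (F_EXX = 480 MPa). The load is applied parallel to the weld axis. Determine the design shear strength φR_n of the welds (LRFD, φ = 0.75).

φR_n ≈ 367 kN

Effective throat t_e = 0.707 × 12 = 8.484 mm.
Total length L = 200 mm; A_we = 8.484 × 200 = 1697 mm².
F_nw = 0.6 F_EXX = 0.6 × 480 = 288 MPa.
φR_n = 0.75 × 288 × 1697 × 10⁻³ = 366.5 kN.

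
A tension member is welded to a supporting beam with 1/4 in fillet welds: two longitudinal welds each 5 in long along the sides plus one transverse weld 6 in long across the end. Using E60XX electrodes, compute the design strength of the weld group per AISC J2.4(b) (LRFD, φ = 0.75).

φR_n ≈ 83.5 kip

E60XX → F_EXX = 60 ksi.
t_e = 0.707 × 0.25 = 0.1767 in.
R_nwl = 0.6 × 60 × 0.1767 × 10 = 63.63 kip (longitudinal, 2 welds).
R_nwt = 0.6 × 60 × 0.1767 × 6 = 38.18 kip (transverse, base value).
(i) R_nwl + R_nwt = 101.8 kip; (ii) 0.85 R_nwl + 1.5 R_nwt = 111.4 kip.
R_n = max = 111.4 kip [governs: (ii)]; φR_n = 83.51 kip.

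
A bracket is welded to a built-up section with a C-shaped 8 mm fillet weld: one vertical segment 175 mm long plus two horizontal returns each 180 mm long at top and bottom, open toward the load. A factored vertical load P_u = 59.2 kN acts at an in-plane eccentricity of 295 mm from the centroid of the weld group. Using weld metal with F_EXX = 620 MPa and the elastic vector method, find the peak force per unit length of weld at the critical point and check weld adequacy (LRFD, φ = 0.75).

f_max ≈ 597 N/mm; adequate

Total weld length L_w = 535 mm. Treat welds as unit-width lines.
Centroid: x̄ = 2×180×90 / 535 = 60.56 mm from the vertical weld.
Polar moment about centroid: J = I_x + I_y = [175³/12 + 2×180×87.5²] + [175×60.56² + 2(180³/12 + 180×29.44²)] = 5129000 mm³.
Direct shear f_v = P/L_w = 59.2×10³ / 535 = 110.7 N/mm (vertical).
Torsion M = P·e = 59.2×10³ × 295 = 17464000 N·mm.
Critical point at (x, y) = (119.4, 87.5) from centroid. f_tx = M·y/J = 298 N/mm; f_ty = M·x/J = 406.7 N/mm.
Resultant f_max = √[f_tx² + (f_v + f_ty)²] = √[298² + (110.7 + 406.7)²] = 597 N/mm.
Capacity per unit length: φr_n = 0.75 × 0.6 × 620 × (0.707 × 8) = 1578 N/mm.
597 ≤ 1578 → adequate.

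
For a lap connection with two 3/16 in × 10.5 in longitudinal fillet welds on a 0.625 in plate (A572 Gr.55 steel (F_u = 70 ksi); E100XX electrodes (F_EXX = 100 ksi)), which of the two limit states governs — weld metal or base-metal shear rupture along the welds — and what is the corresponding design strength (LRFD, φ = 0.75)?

φR_n ≈ 125 kip (weld metal governs)

t_e = 0.707 × 0.1875 = 0.1326 in; L = 21 in.
Weld metal: φR_n = 0.75 × 0.6 × 100 × 0.1326 × 21 = 125.3 kip.
Base metal (shear rupture): φR_n = 0.75 × 0.6 × 70 × 0.625 × 21 = 413.4 kip.
Governing: weld metal.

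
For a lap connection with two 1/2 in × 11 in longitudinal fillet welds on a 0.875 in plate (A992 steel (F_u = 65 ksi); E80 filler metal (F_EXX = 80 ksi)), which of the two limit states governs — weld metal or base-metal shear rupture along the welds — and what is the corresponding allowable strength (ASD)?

R_n/Ω ≈ 187 kips (weld metal governs)

t_e = 0.707 × 0.5 = 0.3535 in; L = 22 in.
Weld metal: R_n/Ω = (1/2.0) × 0.6 × 80 × 0.3535 × 22 = 186.6 kips.
Base metal (shear rupture): R_n/Ω = (1/2.0) × 0.6 × 65 × 0.875 × 22 = 375.4 kips.
Governing: weld metal.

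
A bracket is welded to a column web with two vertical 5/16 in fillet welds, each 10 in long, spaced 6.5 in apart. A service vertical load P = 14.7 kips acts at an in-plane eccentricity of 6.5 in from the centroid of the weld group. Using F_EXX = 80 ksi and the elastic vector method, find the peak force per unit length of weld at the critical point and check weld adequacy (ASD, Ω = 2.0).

f_max ≈ 2.01 kip/in; adequate

Total weld length L_w = 20 in. Treat welds as unit-width lines.
Polar moment about centroid: J = 2[d³/12 + d(b/2)²] = 2[10³/12 + 10×3.25²] = 377.9 in³.
Direct shear f_v = P/L_w = 14.7 / 20 = 0.735 kip/in (vertical).
Torsion M = P·e = 14.7 × 6.5 = 95.55 kip·in.
Critical point at (x, y) = (3.25, 5) from centroid. f_tx = M·y/J = 1.264 kip/in; f_ty = M·x/J = 0.8217 kip/in.
Resultant f_max = √[f_tx² + (f_v + f_ty)²] = √[1.264² + (0.735 + 0.8217)²] = 2.005 kip/in.
Capacity per unit length: r_n/Ω = (1/2.0) × 0.6 × 80 × (0.707 × 0.3125) = 5.302 kip/in.
2.005 ≤ 5.302 → adequate.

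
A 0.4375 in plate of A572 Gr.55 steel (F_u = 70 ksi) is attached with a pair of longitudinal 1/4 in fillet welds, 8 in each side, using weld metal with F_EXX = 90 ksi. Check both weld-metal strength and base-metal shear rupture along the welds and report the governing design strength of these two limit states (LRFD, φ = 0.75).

φR_n ≈ 115 kips (weld metal governs)

t_e = 0.707 × 0.25 = 0.1767 in; L = 16 in.
Weld metal: φR_n = 0.75 × 0.6 × 90 × 0.1767 × 16 = 114.5 kips.
Base metal (shear rupture): φR_n = 0.75 × 0.6 × 70 × 0.4375 × 16 = 220.5 kips.
Governing: weld metal.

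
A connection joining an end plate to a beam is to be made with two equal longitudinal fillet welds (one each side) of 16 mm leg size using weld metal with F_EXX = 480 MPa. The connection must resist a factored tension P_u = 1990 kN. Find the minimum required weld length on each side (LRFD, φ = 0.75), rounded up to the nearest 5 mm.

L = 410 mm on each side

Throat t_e = 0.707 × 16 = 11.31 mm.
φr_n = 0.75 × 0.6 × 480 × 11.31 × 10⁻³ = 2.443 kN/mm.
L_req = P_u / φr_n = 1990 / 2.443 = 814.4 mm total.
Per side: 814.4 / 2 = 407.2 mm.
Round up → use L = 410 mm on each side.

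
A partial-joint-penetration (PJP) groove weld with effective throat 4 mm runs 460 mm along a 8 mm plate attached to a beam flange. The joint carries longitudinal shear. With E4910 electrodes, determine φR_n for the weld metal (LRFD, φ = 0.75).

φR_n ≈ 406 kN

E49XX → F_EXX = 490 MPa.
Effective throat (given) t_e = 4 mm.
A_we = 4 × 460 = 1840 mm².
F_nw = 0.6 F_EXX = 294 MPa.
φR_n = 0.75 × 294 × 1840 × 10⁻³ = 405.7 kN.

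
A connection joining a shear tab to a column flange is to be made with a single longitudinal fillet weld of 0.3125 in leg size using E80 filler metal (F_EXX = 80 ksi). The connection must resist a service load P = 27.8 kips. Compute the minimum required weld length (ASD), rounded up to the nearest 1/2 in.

L = 5.5 in

Throat t_e = 0.707 × 0.3125 = 0.2209 in.
r_n/Ω = (0.6 × 80 × 0.2209) / 2.0 = 5.302 kip/in.
L_req = P / (r_n/Ω) = 27.8 / 5.302 = 5.243 in total.
Round up → use L = 5.5 in.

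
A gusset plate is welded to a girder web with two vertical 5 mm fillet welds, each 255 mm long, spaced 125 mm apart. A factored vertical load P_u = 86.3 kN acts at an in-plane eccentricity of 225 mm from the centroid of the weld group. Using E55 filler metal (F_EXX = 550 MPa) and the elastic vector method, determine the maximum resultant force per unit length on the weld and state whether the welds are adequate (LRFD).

Total weld length L_w = 510 mm. Treat welds as unit-width lines.
Polar moment about centroid: J = 2[d³/12 + d(b/2)²] = 2[255³/12 + 255×62.5²] = 4756000 mm³.
Direct shear f_v = P/L_w = 86.3×10³ / 510 = 169.2 N/mm (vertical).
Torsion M = P·e = 86.3×10³ × 225 = 19418000 N·mm.
Critical point at (x, y) = (62.5, 127.5) from centroid. f_tx = M·y/J = 520.6 N/mm; f_ty = M·x/J = 255.2 N/mm.
Resultant f_max = √[f_tx² + (f_v + f_ty)²] = √[520.6² + (169.2 + 255.2)²] = 671.7 N/mm.
Capacity per unit length: φr_n = 0.75 × 0.6 × 550 × (0.707 × 5) = 874.9 N/mm.
671.7 ≤ 874.9 → adequate.

f_max ≈ 672 N/mm; adequate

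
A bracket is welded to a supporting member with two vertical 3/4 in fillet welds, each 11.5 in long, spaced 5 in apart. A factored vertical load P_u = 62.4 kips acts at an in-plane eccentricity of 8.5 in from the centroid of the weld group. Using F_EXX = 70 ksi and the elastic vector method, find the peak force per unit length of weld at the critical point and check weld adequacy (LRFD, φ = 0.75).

f_max ≈ 9.78 kip/in; adequate

Total weld length L_w = 23 in. Treat welds as unit-width lines.
Polar moment about centroid: J = 2[d³/12 + d(b/2)²] = 2[11.5³/12 + 11.5×2.5²] = 397.2 in³.
Direct shear f_v = P/L_w = 62.4 / 23 = 2.713 kip/in (vertical).
Torsion M = P·e = 62.4 × 8.5 = 530.4 kip·in.
Critical point at (x, y) = (2.5, 5.75) from centroid. f_tx = M·y/J = 7.678 kip/in; f_ty = M·x/J = 3.338 kip/in.
Resultant f_max = √[f_tx² + (f_v + f_ty)²] = √[7.678² + (2.713 + 3.338)²] = 9.776 kip/in.
Capacity per unit length: φr_n = 0.75 × 0.6 × 70 × (0.707 × 0.75) = 16.7 kip/in.
9.776 ≤ 16.7 → adequate.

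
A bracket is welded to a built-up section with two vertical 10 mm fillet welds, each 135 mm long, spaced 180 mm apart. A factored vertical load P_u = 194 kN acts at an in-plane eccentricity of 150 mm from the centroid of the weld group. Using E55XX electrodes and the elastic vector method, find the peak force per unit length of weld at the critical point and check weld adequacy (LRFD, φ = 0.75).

f_max ≈ 1890 N/mm; NOT adequate

E55XX → F_EXX = 550 MPa.
Total weld length L_w = 270 mm. Treat welds as unit-width lines.
Polar moment about centroid: J = 2[d³/12 + d(b/2)²] = 2[135³/12 + 135×90²] = 2597000 mm³.
Direct shear f_v = P/L_w = 194×10³ / 270 = 718.5 N/mm (vertical).
Torsion M = P·e = 194×10³ × 150 = 29100000 N·mm.
Critical point at (x, y) = (90, 67.5) from centroid. f_tx = M·y/J = 756.3 N/mm; f_ty = M·x/J = 1008 N/mm.
Resultant f_max = √[f_tx² + (f_v + f_ty)²] = √[756.3² + (718.5 + 1008)²] = 1885 N/mm.
Capacity per unit length: φr_n = 0.75 × 0.6 × 550 × (0.707 × 10) = 1750 N/mm.
1885 > 1750 → NOT adequate.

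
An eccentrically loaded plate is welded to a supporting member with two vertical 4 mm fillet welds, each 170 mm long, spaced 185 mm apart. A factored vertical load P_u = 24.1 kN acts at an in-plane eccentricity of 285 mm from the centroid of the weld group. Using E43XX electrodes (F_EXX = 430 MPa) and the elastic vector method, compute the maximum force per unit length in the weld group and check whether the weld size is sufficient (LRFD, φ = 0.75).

f_max ≈ 288 N/mm; adequate

Total weld length L_w = 340 mm. Treat welds as unit-width lines.
Polar moment about centroid: J = 2[d³/12 + d(b/2)²] = 2[170³/12 + 170×92.5²] = 3728000 mm³.
Direct shear f_v = P/L_w = 24.1×10³ / 340 = 70.88 N/mm (vertical).
Torsion M = P·e = 24.1×10³ × 285 = 6868500 N·mm.
Critical point at (x, y) = (92.5, 85) from centroid. f_tx = M·y/J = 156.6 N/mm; f_ty = M·x/J = 170.4 N/mm.
Resultant f_max = √[f_tx² + (f_v + f_ty)²] = √[156.6² + (70.88 + 170.4)²] = 287.7 N/mm.
Capacity per unit length: φr_n = 0.75 × 0.6 × 430 × (0.707 × 4) = 547.2 N/mm.
287.7 ≤ 547.2 → adequate.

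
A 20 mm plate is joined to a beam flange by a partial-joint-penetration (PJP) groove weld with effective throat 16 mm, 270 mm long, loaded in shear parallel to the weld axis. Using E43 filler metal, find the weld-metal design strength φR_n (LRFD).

φR_n ≈ 836 kN

E43XX → F_EXX = 430 MPa.
Effective throat (given) t_e = 16 mm.
A_we = 16 × 270 = 4320 mm².
F_nw = 0.6 F_EXX = 258 MPa.
φR_n = 0.75 × 258 × 4320 × 10⁻³ = 835.9 kN.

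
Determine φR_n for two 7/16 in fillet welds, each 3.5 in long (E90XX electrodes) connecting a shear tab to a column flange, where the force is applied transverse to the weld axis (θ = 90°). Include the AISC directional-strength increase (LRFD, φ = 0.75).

φR_n ≈ 132 kips

E90XX → F_EXX = 90 ksi.
t_e = 0.707 × 0.4375 = 0.3093 in; A_we = 0.3093 × 7 = 2.165 in².
Directional factor: 1.0 + 0.5 sin^1.5(90°) = 1.5.
F_nw = 0.6 × 90 × 1.5 = 81 ksi.
φR_n = 0.75 × 81 × 2.165 = 131.5 kips.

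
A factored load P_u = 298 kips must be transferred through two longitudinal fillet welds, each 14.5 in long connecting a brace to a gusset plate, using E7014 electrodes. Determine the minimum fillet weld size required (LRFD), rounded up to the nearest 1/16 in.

E70XX → F_EXX = 70 ksi.
Total weld length L = 29 in.
Required throat t_e = P_u / (φ × 0.6 F_EXX × L) = 298 / (0.75 × 0.6 × 70 × 29) = 0.3262 in.
Required leg w = t_e / 0.707 = 0.4614 in → use 1/2 in.

w = 1/2 in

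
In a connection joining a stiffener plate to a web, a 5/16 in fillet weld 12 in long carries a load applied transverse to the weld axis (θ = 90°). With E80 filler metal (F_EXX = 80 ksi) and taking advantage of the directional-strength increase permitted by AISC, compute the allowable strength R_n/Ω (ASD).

R_n/Ω ≈ 95.4 kips

t_e = 0.707 × 0.3125 = 0.2209 in; A_we = 0.2209 × 12 = 2.651 in².
Directional factor: 1.0 + 0.5 sin^1.5(90°) = 1.5.
F_nw = 0.6 × 80 × 1.5 = 72 ksi.
R_n/Ω = (72 × 2.651) / 2.0 = 95.44 kips.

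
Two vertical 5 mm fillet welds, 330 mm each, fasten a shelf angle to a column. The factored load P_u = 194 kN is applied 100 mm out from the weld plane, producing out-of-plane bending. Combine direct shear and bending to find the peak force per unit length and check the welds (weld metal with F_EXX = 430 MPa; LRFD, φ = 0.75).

f_max ≈ 610 N/mm; adequate

L_w = 2 × 330 = 660 mm; section modulus (unit throat) S = 2 × L²/6 = 36300 mm².
Direct shear f_v = P/L_w = 194×10³/660 = 293.9 N/mm.
Moment M = P × e = 194×10³ × 100 = 19400000 N·mm; bending f_b = M/S = 534.4 N/mm.
f_max = √(f_v² + f_b²) = √(293.9² + 534.4²) = 609.9 N/mm.
φr_n = 0.75 × 0.6 × 430 × (0.707 × 5) = 684 N/mm → adequate.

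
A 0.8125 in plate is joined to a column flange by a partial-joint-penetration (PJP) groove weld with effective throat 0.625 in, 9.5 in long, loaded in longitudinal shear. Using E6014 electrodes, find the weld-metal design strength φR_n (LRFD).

φR_n ≈ 160 kip

E60XX → F_EXX = 60 ksi.
Effective throat (given) t_e = 0.625 in.
A_we = 0.625 × 9.5 = 5.938 in².
F_nw = 0.6 F_EXX = 36 ksi.
φR_n = 0.75 × 36 × 5.938 = 160.3 kip.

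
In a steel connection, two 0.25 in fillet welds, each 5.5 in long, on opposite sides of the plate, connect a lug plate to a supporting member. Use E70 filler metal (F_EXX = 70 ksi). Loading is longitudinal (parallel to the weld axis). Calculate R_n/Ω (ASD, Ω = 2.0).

R_n/Ω ≈ 40.8 kip

Effective throat t_e = 0.707 × 0.25 = 0.1767 in.
Total length L = 11 in; A_we = 0.1767 × 11 = 1.944 in².
F_nw = 0.6 F_EXX = 0.6 × 70 = 42 ksi.
R_n = 42 × 1.944 = 81.66 kip; R_n/Ω = 81.66/2.0 = 40.83 kip.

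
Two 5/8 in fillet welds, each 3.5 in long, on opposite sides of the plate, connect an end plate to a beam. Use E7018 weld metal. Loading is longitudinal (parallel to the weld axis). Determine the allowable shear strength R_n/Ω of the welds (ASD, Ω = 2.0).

R_n/Ω ≈ 65 kip

E70XX → F_EXX = 70 ksi.
Effective throat t_e = 0.707 × 0.625 = 0.4419 in.
Total length L = 7 in; A_we = 0.4419 × 7 = 3.093 in².
F_nw = 0.6 F_EXX = 0.6 × 70 = 42 ksi.
R_n = 42 × 3.093 = 129.9 kip; R_n/Ω = 129.9/2.0 = 64.96 kip.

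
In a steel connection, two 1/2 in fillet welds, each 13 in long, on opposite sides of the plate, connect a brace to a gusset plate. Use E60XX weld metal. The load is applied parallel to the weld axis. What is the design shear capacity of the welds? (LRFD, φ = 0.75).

φR_n ≈ 248 kip

E60XX → F_EXX = 60 ksi.
Effective throat t_e = 0.707 × 0.5 = 0.3535 in.
Total length L = 26 in; A_we = 0.3535 × 26 = 9.191 in².
F_nw = 0.6 F_EXX = 0.6 × 60 = 36 ksi.
φR_n = 0.75 × 36 × 9.191 = 248.2 kip.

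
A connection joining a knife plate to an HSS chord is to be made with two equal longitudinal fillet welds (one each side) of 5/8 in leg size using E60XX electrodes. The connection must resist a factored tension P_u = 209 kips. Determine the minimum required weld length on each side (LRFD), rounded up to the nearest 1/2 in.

E60XX → F_EXX = 60 ksi.
Throat t_e = 0.707 × 0.625 = 0.4419 in.
φr_n = 0.75 × 0.6 × 60 × 0.4419 = 11.93 kips/in.
L_req = P_u / φr_n = 209 / 11.93 = 17.52 in total.
Per side: 17.52 / 2 = 8.759 in.
Round up → use L = 9 in on each side.

L = 9 in on each side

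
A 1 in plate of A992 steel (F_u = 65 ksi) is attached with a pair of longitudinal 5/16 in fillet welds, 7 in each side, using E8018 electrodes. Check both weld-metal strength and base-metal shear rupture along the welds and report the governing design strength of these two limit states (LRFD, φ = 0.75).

E80XX → F_EXX = 80 ksi.
t_e = 0.707 × 0.3125 = 0.2209 in; L = 14 in.
Weld metal: φR_n = 0.75 × 0.6 × 80 × 0.2209 × 14 = 111.4 kips.
Base metal (shear rupture): φR_n = 0.75 × 0.6 × 65 × 1 × 14 = 409.5 kips.
Governing: weld metal.

φR_n ≈ 111 kips (weld metal governs)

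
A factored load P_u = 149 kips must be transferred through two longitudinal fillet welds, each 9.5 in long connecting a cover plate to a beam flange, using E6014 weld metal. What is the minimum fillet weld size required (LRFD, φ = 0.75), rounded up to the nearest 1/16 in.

E60XX → F_EXX = 60 ksi.
Total weld length L = 19 in.
Required throat t_e = P_u / (φ × 0.6 F_EXX × L) = 149 / (0.75 × 0.6 × 60 × 19) = 0.2904 in.
Required leg w = t_e / 0.707 = 0.4108 in → use 7/16 in.

w = 7/16 in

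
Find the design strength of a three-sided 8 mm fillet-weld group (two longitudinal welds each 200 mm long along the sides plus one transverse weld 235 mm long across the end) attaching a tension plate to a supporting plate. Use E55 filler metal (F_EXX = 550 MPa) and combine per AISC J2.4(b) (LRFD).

t_e = 0.707 × 8 = 5.656 mm.
R_nwl = 0.6 × 550 × 5.656 × 400 × 10⁻³ = 746.6 kN (longitudinal, 2 welds).
R_nwt = 0.6 × 550 × 5.656 × 235 × 10⁻³ = 438.6 kN (transverse, base value).
(i) R_nwl + R_nwt = 1185 kN; (ii) 0.85 R_nwl + 1.5 R_nwt = 1293 kN.
R_n = max = 1293 kN [governs: (ii)]; φR_n = 969.4 kN.

φR_n ≈ 969 kN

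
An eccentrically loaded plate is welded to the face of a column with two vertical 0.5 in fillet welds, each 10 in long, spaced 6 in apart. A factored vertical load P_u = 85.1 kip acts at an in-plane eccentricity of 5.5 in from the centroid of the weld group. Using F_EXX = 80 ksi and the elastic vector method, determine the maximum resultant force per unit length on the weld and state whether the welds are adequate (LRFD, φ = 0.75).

f_max ≈ 10.7 kip/in; adequate

Total weld length L_w = 20 in. Treat welds as unit-width lines.
Polar moment about centroid: J = 2[d³/12 + d(b/2)²] = 2[10³/12 + 10×3²] = 346.7 in³.
Direct shear f_v = P/L_w = 85.1 / 20 = 4.255 kip/in (vertical).
Torsion M = P·e = 85.1 × 5.5 = 468.05 kip·in.
Critical point at (x, y) = (3, 5) from centroid. f_tx = M·y/J = 6.751 kip/in; f_ty = M·x/J = 4.05 kip/in.
Resultant f_max = √[f_tx² + (f_v + f_ty)²] = √[6.751² + (4.255 + 4.05)²] = 10.7 kip/in.
Capacity per unit length: φr_n = 0.75 × 0.6 × 80 × (0.707 × 0.5) = 12.73 kip/in.
10.7 ≤ 12.73 → adequate.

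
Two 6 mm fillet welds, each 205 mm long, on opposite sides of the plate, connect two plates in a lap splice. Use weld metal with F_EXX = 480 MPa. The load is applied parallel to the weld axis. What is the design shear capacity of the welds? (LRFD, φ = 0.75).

Effective throat t_e = 0.707 × 6 = 4.242 mm.
Total length L = 410 mm; A_we = 4.242 × 410 = 1739 mm².
F_nw = 0.6 F_EXX = 0.6 × 480 = 288 MPa.
φR_n = 0.75 × 288 × 1739 × 10⁻³ = 375.7 kN.

φR_n ≈ 376 kN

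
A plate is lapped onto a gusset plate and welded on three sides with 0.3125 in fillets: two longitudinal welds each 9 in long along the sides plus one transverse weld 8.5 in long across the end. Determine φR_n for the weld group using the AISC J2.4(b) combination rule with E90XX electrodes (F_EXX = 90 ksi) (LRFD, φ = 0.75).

t_e = 0.707 × 0.3125 = 0.2209 in.
R_nwl = 0.6 × 90 × 0.2209 × 18 = 214.8 kips (longitudinal, 2 welds).
R_nwt = 0.6 × 90 × 0.2209 × 8.5 = 101.4 kips (transverse, base value).
(i) R_nwl + R_nwt = 316.2 kips; (ii) 0.85 R_nwl + 1.5 R_nwt = 334.7 kips.
R_n = max = 334.7 kips [governs: (ii)]; φR_n = 251 kips.

φR_n ≈ 251 kips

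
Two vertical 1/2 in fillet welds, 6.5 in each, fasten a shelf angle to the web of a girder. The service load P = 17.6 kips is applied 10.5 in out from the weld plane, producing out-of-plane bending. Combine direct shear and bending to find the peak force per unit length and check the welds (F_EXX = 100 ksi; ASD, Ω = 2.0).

L_w = 2 × 6.5 = 13 in; section modulus (unit throat) S = 2 × L²/6 = 14.08 in².
Direct shear f_v = P/L_w = 17.6/13 = 1.354 kip/in.
Moment M = P × e = 17.6 × 10.5 = 184.8 kip·in; bending f_b = M/S = 13.12 kip/in.
f_max = √(f_v² + f_b²) = √(1.354² + 13.12²) = 13.19 kip/in.
r_n/Ω = (1/2.0) × 0.6 × 100 × (0.707 × 0.5) = 10.6 kip/in → NOT adequate.

f_max ≈ 13.2 kip/in; NOT adequate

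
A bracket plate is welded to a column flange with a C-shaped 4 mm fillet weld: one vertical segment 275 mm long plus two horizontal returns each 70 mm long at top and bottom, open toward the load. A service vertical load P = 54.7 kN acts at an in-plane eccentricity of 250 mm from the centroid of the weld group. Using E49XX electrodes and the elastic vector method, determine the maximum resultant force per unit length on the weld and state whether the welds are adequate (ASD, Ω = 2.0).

f_max ≈ 515 N/mm; NOT adequate

E49XX → F_EXX = 490 MPa.
Total weld length L_w = 415 mm. Treat welds as unit-width lines.
Centroid: x̄ = 2×70×35 / 415 = 11.81 mm from the vertical weld.
Polar moment about centroid: J = I_x + I_y = [275³/12 + 2×70×137.5²] + [275×11.81² + 2(70³/12 + 70×23.19²)] = 4551000 mm³.
Direct shear f_v = P/L_w = 54.7×10³ / 415 = 131.8 N/mm (vertical).
Torsion M = P·e = 54.7×10³ × 250 = 13675000 N·mm.
Critical point at (x, y) = (58.19, 137.5) from centroid. f_tx = M·y/J = 413.2 N/mm; f_ty = M·x/J = 174.9 N/mm.
Resultant f_max = √[f_tx² + (f_v + f_ty)²] = √[413.2² + (131.8 + 174.9)²] = 514.6 N/mm.
Capacity per unit length: r_n/Ω = (1/2.0) × 0.6 × 490 × (0.707 × 4) = 415.7 N/mm.
514.6 > 415.7 → NOT adequate.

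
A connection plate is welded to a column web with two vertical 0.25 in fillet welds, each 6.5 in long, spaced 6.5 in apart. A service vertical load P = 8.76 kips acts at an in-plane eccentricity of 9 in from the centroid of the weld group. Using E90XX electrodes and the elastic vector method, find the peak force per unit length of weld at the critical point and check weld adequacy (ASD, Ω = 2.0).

f_max ≈ 2.5 kip/in; adequate

E90XX → F_EXX = 90 ksi.
Total weld length L_w = 13 in. Treat welds as unit-width lines.
Polar moment about centroid: J = 2[d³/12 + d(b/2)²] = 2[6.5³/12 + 6.5×3.25²] = 183.1 in³.
Direct shear f_v = P/L_w = 8.76 / 13 = 0.6738 kip/in (vertical).
Torsion M = P·e = 8.76 × 9 = 78.84 kip·in.
Critical point at (x, y) = (3.25, 3.25) from centroid. f_tx = M·y/J = 1.4 kip/in; f_ty = M·x/J = 1.4 kip/in.
Resultant f_max = √[f_tx² + (f_v + f_ty)²] = √[1.4² + (0.6738 + 1.4)²] = 2.502 kip/in.
Capacity per unit length: r_n/Ω = (1/2.0) × 0.6 × 90 × (0.707 × 0.25) = 4.772 kip/in.
2.502 ≤ 4.772 → adequate.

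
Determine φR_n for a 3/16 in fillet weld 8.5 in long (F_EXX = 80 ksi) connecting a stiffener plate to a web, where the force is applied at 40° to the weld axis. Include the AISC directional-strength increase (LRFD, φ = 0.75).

t_e = 0.707 × 0.1875 = 0.1326 in; A_we = 0.1326 × 8.5 = 1.127 in².
Directional factor: 1.0 + 0.5 sin^1.5(40°) = 1.258.
F_nw = 0.6 × 80 × 1.258 = 60.37 ksi.
φR_n = 0.75 × 60.37 × 1.127 = 51.02 kip.

φR_n ≈ 51 kip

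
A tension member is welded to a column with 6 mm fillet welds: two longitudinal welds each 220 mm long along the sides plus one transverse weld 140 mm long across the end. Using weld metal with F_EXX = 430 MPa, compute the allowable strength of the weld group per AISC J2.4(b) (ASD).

R_n/Ω ≈ 320 kN

t_e = 0.707 × 6 = 4.242 mm.
R_nwl = 0.6 × 430 × 4.242 × 440 × 10⁻³ = 481.6 kN (longitudinal, 2 welds).
R_nwt = 0.6 × 430 × 4.242 × 140 × 10⁻³ = 153.2 kN (transverse, base value).
(i) R_nwl + R_nwt = 634.8 kN; (ii) 0.85 R_nwl + 1.5 R_nwt = 639.2 kN.
R_n = max = 639.2 kN [governs: (ii)]; R_n/Ω = 319.6 kN.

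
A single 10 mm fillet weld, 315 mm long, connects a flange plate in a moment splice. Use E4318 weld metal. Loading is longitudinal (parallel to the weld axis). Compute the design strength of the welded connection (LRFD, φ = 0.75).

E43XX → F_EXX = 430 MPa.
Effective throat t_e = 0.707 × 10 = 7.07 mm.
Total length L = 315 mm; A_we = 7.07 × 315 = 2227 mm².
F_nw = 0.6 F_EXX = 0.6 × 430 = 258 MPa.
φR_n = 0.75 × 258 × 2227 × 10⁻³ = 430.9 kN.

φR_n ≈ 431 kN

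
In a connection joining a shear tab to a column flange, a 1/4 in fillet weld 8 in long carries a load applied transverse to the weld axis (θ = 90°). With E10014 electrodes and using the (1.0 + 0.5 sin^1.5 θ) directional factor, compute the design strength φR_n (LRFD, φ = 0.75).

E100XX → F_EXX = 100 ksi.
t_e = 0.707 × 0.25 = 0.1767 in; A_we = 0.1767 × 8 = 1.414 in².
Directional factor: 1.0 + 0.5 sin^1.5(90°) = 1.5.
F_nw = 0.6 × 100 × 1.5 = 90 ksi.
φR_n = 0.75 × 90 × 1.414 = 95.44 kip.

φR_n ≈ 95.4 kip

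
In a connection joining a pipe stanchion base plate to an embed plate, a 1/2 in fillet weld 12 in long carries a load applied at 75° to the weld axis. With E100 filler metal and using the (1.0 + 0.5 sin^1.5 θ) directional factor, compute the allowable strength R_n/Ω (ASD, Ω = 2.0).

E100XX → F_EXX = 100 ksi.
t_e = 0.707 × 0.5 = 0.3535 in; A_we = 0.3535 × 12 = 4.242 in².
Directional factor: 1.0 + 0.5 sin^1.5(75°) = 1.475.
F_nw = 0.6 × 100 × 1.475 = 88.48 ksi.
R_n/Ω = (88.48 × 4.242) / 2.0 = 187.7 kip.

R_n/Ω ≈ 188 kip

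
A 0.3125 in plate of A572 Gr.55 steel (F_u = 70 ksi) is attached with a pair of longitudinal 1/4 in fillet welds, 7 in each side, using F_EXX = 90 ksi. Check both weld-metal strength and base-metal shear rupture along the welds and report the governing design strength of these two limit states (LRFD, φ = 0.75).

φR_n ≈ 100 kip (weld metal governs)

t_e = 0.707 × 0.25 = 0.1767 in; L = 14 in.
Weld metal: φR_n = 0.75 × 0.6 × 90 × 0.1767 × 14 = 100.2 kip.
Base metal (shear rupture): φR_n = 0.75 × 0.6 × 70 × 0.3125 × 14 = 137.8 kip.
Governing: weld metal.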